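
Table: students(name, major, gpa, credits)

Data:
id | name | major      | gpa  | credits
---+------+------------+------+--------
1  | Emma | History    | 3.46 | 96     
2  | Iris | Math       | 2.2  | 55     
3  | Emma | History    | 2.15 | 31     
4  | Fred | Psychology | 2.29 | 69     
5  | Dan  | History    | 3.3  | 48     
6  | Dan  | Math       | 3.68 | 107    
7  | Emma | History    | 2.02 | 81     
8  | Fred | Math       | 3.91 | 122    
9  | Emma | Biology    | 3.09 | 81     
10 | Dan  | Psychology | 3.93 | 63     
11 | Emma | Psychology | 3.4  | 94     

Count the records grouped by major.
SELECT major, COUNT(*) as count
FROM students
GROUP BY major

Result:
  Biology: 1
  History: 4
  Math: 3
  Psychology: 3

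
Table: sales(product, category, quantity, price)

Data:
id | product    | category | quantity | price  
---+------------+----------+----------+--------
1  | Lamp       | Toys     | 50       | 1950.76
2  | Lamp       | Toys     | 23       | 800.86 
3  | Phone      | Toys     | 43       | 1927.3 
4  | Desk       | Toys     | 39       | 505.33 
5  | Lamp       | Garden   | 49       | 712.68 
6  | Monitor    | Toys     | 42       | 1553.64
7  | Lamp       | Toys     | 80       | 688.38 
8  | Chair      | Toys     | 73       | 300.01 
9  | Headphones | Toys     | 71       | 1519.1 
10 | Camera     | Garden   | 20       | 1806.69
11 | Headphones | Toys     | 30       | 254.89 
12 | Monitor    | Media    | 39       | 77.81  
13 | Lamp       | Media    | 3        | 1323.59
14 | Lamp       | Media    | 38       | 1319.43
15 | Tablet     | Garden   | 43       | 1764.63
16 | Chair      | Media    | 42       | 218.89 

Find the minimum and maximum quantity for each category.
SELECT category, MIN(quantity), MAX(quantity)
FROM sales
GROUP BY category

Result:
  Garden: min=20, max=49
  Media: min=3, max=42
  Toys: min=23, max=80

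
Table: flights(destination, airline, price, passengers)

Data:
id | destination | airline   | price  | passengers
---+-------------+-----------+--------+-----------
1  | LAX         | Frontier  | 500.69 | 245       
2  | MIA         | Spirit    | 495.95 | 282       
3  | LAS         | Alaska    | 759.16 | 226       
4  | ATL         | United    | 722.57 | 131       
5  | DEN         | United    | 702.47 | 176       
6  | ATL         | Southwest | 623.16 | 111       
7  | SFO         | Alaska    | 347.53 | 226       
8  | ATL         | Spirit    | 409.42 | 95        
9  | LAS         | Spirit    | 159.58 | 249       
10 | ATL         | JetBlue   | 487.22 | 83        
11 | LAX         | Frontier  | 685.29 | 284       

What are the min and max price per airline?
SELECT airline, MIN(price), MAX(price)
FROM flights
GROUP BY airline

Result:
  Alaska: min=347.53, max=759.16
  Frontier: min=500.69, max=685.29
  JetBlue: min=487.22, max=487.22
  Southwest: min=623.16, max=623.16
  Spirit: min=159.58, max=495.95
  United: min=702.47, max=722.57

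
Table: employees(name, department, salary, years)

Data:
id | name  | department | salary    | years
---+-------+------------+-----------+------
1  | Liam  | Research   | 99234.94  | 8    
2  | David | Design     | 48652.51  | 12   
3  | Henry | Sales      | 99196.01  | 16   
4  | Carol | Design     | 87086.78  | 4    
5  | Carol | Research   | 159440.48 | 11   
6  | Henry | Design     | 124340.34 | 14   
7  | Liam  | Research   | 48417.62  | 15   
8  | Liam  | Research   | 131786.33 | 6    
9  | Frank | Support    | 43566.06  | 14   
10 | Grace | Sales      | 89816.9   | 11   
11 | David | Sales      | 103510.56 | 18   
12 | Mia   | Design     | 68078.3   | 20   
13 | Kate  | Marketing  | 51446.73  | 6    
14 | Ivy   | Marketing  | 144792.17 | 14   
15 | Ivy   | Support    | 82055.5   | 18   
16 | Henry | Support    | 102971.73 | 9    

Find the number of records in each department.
SELECT department, COUNT(*) as count
FROM employees
GROUP BY department

Result:
  Design: 4
  Marketing: 2
  Research: 4
  Sales: 3
  Support: 3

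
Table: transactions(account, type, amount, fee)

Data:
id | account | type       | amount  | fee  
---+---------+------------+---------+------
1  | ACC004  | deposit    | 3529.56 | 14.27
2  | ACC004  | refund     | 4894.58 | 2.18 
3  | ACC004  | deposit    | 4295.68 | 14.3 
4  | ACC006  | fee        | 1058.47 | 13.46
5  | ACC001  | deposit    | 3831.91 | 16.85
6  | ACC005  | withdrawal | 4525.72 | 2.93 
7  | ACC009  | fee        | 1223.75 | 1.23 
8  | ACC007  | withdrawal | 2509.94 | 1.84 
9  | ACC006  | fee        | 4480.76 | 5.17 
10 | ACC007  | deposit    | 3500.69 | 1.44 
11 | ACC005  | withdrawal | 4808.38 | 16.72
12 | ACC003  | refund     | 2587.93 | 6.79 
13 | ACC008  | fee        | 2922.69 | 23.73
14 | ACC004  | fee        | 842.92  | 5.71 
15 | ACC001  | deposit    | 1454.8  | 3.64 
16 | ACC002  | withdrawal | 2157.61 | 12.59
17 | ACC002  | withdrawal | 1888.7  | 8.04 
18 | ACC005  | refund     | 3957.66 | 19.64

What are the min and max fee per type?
SELECT type, MIN(fee), MAX(fee)
FROM transactions
GROUP BY type

Result:
  deposit: min=1.44, max=16.85
  fee: min=1.23, max=23.73
  refund: min=2.18, max=19.64
  withdrawal: min=1.84, max=16.72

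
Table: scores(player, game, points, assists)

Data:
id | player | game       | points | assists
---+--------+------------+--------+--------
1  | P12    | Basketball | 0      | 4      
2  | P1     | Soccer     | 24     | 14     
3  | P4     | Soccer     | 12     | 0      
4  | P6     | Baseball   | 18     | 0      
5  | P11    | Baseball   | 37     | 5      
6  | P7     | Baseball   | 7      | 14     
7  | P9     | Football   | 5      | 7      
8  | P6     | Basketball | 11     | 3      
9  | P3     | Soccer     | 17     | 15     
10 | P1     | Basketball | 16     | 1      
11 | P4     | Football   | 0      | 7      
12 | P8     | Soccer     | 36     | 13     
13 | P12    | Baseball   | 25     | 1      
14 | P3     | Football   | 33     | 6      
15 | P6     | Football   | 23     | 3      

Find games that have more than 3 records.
SELECT game, COUNT(*) as cnt
FROM scores
GROUP BY game
HAVING COUNT(*) > 3

Result:
  Baseball: 4
  Football: 4
  Soccer: 4

Note: HAVING filters groups after aggregation, WHERE filters rows before.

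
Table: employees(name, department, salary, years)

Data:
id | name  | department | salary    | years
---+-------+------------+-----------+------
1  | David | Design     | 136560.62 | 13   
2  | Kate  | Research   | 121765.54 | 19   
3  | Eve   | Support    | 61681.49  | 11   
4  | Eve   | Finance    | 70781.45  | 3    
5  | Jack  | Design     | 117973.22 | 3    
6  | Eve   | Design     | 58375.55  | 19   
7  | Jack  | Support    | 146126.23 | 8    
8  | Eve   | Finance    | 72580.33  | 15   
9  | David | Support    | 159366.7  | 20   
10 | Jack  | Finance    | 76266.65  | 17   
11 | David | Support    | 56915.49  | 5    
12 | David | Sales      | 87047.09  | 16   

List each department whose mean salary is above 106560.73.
SELECT department, AVG(salary)
FROM employees
GROUP BY department
HAVING AVG(salary) > 106560.73

Result:
  Research: avg=121765.54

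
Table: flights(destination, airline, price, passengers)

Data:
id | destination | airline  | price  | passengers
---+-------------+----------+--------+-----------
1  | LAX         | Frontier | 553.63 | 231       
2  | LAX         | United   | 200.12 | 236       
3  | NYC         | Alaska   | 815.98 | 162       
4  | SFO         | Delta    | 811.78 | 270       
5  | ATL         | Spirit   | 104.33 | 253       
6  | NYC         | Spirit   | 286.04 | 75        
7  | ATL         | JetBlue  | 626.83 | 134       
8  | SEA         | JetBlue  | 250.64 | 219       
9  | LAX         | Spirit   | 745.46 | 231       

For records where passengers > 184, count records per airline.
SELECT airline, COUNT(*)
FROM flights
WHERE passengers > 184
GROUP BY airline

Note: WHERE filters rows before grouping.

Result:
  Delta: 1
  Frontier: 1
  JetBlue: 1
  Spirit: 2
  United: 1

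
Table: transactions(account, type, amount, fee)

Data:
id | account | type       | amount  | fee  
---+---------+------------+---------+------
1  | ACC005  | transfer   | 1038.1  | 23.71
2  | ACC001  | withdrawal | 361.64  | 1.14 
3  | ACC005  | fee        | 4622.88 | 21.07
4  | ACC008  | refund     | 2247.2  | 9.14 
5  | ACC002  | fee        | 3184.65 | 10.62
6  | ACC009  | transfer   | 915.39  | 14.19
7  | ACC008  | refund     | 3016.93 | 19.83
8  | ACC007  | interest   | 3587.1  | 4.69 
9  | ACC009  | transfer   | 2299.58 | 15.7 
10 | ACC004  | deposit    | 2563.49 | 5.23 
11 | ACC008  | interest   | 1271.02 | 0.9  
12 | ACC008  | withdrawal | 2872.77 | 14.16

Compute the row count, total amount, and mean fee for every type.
SELECT type,
       COUNT(*) as cnt,
       SUM(amount) as total_amount,
       AVG(fee) as avg_fee
FROM transactions
GROUP BY type

Result:
  deposit: 1 records, 2563.49 total amount, 5.23 avg fee
  fee: 2 records, 7807.53 total amount, 15.85 avg fee
  interest: 2 records, 4858.12 total amount, 2.80 avg fee
  refund: 2 records, 5264.13 total amount, 14.49 avg fee
  transfer: 3 records, 4253.07 total amount, 17.87 avg fee
  withdrawal: 2 records, 3234.41 total amount, 7.65 avg fee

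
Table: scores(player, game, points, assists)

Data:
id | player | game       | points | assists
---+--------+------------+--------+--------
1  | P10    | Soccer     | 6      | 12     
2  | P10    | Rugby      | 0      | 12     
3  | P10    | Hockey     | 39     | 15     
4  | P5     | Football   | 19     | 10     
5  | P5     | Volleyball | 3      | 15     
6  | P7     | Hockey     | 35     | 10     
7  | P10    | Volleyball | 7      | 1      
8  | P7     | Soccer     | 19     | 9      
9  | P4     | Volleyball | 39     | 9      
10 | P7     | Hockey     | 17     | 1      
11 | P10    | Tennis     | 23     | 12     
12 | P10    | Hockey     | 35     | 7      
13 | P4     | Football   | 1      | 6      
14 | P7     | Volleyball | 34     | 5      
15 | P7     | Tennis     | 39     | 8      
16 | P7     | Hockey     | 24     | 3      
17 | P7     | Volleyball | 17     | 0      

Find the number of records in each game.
SELECT game, COUNT(*) as count
FROM scores
GROUP BY game

Result:
  Football: 2
  Hockey: 5
  Rugby: 1
  Soccer: 2
  Tennis: 2
  Volleyball: 5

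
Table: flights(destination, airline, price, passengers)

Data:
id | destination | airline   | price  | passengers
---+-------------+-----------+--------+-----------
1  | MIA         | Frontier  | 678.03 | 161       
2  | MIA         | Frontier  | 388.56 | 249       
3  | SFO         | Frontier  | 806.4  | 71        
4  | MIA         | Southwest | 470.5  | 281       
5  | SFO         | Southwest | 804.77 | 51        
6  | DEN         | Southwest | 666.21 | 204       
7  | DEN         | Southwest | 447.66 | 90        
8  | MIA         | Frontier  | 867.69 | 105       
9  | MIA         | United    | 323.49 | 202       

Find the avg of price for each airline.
SELECT airline, AVG(price) as result
FROM flights
GROUP BY airline

Result:
  Frontier: 685.17
  Southwest: 597.29
  United: 323.49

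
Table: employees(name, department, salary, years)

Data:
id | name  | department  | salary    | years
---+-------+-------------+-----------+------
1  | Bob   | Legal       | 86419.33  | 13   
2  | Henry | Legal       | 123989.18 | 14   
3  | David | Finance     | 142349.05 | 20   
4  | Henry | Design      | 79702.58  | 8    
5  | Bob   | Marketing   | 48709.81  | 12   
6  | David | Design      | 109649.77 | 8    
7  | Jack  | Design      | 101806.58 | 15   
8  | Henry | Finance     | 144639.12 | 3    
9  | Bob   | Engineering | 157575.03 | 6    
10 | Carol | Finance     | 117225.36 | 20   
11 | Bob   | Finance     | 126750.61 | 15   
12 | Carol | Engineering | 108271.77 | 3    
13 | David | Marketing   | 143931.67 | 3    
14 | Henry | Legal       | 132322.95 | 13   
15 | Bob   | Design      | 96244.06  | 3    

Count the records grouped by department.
SELECT department, COUNT(*) as count
FROM employees
GROUP BY department

Result:
  Design: 4
  Engineering: 2
  Finance: 4
  Legal: 3
  Marketing: 2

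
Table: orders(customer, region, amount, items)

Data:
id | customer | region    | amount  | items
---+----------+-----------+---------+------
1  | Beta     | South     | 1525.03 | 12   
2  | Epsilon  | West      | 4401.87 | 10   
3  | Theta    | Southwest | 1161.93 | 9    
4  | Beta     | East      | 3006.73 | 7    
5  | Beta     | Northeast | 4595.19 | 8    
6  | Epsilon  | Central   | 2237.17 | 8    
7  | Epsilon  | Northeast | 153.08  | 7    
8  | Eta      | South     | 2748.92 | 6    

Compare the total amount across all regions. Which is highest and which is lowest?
SELECT region, SUM(amount)
FROM orders
GROUP BY region
ORDER BY SUM(amount)

All groups:
  Southwest: 1161.93
  Central: 2237.17
  East: 3006.73
  South: 4273.95
  West: 4401.87
  Northeast: 4748.27

Highest: Northeast (4748.27)
Lowest: Southwest (1161.93)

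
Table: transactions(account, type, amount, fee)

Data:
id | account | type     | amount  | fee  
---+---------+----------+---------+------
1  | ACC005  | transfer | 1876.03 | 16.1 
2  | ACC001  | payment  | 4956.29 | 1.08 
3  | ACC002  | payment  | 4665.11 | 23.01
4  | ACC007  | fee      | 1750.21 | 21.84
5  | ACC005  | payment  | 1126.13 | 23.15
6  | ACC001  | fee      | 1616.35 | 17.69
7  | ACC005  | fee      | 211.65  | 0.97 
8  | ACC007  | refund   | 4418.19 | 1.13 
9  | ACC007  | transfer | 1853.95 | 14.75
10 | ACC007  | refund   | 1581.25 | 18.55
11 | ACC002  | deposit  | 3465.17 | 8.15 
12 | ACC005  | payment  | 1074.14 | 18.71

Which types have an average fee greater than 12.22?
SELECT type, AVG(fee)
FROM transactions
GROUP BY type
HAVING AVG(fee) > 12.22

Result:
  fee: avg=13.50
  payment: avg=16.49
  transfer: avg=15.43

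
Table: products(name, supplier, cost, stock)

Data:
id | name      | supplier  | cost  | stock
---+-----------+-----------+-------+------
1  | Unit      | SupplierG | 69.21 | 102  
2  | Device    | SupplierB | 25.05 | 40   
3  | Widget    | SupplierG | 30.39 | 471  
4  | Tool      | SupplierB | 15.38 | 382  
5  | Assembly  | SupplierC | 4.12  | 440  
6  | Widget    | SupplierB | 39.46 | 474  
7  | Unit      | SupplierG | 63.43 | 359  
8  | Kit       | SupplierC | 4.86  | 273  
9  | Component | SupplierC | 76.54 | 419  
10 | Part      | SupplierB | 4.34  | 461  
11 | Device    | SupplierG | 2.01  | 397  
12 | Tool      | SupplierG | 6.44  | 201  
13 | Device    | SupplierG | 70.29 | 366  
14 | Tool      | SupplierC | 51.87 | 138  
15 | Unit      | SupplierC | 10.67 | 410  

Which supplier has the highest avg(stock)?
SELECT supplier, AVG(stock) as val
FROM products
GROUP BY supplier
ORDER BY val DESC
LIMIT 1

Result: SupplierB with avg(stock) = 339.25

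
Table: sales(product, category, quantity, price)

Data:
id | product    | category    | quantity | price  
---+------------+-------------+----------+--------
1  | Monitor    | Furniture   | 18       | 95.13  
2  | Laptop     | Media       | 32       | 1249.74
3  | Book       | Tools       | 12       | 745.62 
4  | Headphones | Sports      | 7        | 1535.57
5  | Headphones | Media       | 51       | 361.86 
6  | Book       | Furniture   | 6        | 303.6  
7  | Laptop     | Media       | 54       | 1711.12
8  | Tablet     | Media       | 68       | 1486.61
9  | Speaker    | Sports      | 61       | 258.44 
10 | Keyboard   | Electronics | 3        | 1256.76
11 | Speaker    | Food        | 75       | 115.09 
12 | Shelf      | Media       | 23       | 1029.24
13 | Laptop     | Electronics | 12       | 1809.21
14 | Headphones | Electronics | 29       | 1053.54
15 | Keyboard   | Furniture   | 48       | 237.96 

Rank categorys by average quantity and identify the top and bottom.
SELECT category, AVG(quantity)
FROM sales
GROUP BY category
ORDER BY AVG(quantity)

All groups:
  Tools: 12.00
  Electronics: 14.67
  Furniture: 24.00
  Sports: 34.00
  Media: 45.60
  Food: 75.00

Highest: Food (75.00)
Lowest: Tools (12.00)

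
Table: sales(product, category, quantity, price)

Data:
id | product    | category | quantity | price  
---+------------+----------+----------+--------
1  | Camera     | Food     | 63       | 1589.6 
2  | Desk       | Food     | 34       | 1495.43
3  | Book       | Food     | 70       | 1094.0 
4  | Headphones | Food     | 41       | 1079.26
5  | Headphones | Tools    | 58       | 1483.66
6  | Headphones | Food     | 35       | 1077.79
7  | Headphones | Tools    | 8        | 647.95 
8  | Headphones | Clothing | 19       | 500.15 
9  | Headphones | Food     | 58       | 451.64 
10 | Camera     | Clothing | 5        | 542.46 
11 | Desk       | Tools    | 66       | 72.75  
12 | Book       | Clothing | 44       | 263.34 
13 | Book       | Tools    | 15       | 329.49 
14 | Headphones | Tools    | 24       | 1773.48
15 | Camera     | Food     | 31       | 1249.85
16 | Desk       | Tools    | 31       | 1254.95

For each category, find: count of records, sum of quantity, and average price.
SELECT category,
       COUNT(*) as cnt,
       SUM(quantity) as total_quantity,
       AVG(price) as avg_price
FROM sales
GROUP BY category

Result:
  Clothing: 3 records, 68 total quantity, 435.32 avg price
  Food: 7 records, 332 total quantity, 1148.22 avg price
  Tools: 6 records, 202 total quantity, 927.05 avg price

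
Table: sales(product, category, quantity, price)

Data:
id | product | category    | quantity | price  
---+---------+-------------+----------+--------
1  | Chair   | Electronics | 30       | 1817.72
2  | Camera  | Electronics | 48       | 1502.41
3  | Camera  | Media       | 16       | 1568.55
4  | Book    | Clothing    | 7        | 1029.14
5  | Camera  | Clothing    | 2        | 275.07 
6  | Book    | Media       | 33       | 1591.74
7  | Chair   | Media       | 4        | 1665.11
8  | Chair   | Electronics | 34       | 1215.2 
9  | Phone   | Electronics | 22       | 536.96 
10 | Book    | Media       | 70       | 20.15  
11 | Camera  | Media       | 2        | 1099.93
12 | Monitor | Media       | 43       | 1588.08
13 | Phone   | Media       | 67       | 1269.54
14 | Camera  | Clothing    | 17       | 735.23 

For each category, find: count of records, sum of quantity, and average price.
SELECT category,
       COUNT(*) as cnt,
       SUM(quantity) as total_quantity,
       AVG(price) as avg_price
FROM sales
GROUP BY category

Result:
  Clothing: 3 records, 26 total quantity, 679.81 avg price
  Electronics: 4 records, 134 total quantity, 1268.07 avg price
  Media: 7 records, 235 total quantity, 1257.59 avg price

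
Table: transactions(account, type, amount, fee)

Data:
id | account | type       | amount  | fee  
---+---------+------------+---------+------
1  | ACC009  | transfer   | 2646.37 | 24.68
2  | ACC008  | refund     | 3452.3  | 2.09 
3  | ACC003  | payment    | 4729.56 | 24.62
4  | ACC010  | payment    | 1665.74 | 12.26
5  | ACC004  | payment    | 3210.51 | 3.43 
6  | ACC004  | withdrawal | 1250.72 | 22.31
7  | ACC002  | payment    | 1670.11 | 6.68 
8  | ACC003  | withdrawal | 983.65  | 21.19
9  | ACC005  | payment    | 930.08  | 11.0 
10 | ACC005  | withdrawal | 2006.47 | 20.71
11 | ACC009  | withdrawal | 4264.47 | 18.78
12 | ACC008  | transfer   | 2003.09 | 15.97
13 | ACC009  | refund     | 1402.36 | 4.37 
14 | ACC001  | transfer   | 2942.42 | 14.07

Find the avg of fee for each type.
SELECT type, AVG(fee) as result
FROM transactions
GROUP BY type

Result:
  payment: 11.60
  refund: 3.23
  transfer: 18.24
  withdrawal: 20.75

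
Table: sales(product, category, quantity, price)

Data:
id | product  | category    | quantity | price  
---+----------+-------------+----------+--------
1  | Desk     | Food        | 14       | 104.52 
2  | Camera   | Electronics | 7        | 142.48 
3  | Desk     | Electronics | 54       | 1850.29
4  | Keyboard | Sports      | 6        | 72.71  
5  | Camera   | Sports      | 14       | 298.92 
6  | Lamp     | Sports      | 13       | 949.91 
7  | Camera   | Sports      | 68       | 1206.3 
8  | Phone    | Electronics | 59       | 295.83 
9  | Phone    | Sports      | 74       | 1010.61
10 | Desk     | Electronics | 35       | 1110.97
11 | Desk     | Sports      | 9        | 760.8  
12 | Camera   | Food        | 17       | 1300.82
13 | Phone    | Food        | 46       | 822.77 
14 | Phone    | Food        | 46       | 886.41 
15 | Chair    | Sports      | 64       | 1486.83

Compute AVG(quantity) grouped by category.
SELECT category, AVG(quantity) as result
FROM sales
GROUP BY category

Result:
  Electronics: 38.75
  Food: 30.75
  Sports: 35.43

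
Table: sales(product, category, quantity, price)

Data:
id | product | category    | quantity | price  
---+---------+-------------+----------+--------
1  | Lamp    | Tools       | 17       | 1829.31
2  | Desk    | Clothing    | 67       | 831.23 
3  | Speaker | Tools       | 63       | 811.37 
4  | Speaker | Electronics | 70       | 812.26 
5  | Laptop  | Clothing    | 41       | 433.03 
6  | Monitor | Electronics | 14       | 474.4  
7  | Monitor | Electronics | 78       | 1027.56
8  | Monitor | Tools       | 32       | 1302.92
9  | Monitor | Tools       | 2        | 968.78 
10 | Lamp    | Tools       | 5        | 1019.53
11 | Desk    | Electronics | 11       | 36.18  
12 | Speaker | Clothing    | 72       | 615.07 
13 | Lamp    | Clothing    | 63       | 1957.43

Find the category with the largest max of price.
SELECT category, MAX(price) as val
FROM sales
GROUP BY category
ORDER BY val DESC
LIMIT 1

Result: Clothing with max(price) = 1957.43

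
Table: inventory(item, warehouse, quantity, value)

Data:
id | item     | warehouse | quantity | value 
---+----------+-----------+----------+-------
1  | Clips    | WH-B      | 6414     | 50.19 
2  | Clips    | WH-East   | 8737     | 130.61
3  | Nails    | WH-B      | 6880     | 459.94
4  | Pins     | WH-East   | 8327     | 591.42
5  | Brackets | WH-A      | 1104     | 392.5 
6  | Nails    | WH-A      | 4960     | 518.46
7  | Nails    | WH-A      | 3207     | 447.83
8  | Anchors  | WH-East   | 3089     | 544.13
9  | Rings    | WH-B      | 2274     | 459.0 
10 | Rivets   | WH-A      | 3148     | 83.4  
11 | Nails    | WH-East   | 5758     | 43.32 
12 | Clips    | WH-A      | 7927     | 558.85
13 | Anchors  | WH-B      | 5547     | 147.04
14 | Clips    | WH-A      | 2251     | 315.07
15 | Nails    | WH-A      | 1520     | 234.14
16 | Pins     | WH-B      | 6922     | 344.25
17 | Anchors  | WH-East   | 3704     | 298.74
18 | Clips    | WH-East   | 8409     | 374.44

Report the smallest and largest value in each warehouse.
SELECT warehouse, MIN(value), MAX(value)
FROM inventory
GROUP BY warehouse

Result:
  WH-A: min=83.40, max=558.85
  WH-B: min=50.19, max=459.94
  WH-East: min=43.32, max=591.42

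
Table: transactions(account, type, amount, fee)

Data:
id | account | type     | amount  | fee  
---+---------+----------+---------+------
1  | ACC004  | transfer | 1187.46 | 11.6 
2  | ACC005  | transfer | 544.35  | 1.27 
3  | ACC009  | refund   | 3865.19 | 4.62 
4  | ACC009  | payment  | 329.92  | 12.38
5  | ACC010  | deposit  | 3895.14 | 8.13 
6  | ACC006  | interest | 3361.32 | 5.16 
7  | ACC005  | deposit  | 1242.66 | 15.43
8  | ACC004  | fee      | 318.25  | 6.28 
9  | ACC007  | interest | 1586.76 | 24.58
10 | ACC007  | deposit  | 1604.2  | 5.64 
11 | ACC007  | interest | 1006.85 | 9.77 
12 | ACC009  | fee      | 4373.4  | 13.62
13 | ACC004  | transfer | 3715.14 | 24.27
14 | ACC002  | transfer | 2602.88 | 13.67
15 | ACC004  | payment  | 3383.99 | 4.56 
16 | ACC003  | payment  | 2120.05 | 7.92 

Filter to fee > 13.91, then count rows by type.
SELECT type, COUNT(*)
FROM transactions
WHERE fee > 13.91
GROUP BY type

Note: WHERE filters rows before grouping.

Result:
  deposit: 1
  interest: 1
  transfer: 1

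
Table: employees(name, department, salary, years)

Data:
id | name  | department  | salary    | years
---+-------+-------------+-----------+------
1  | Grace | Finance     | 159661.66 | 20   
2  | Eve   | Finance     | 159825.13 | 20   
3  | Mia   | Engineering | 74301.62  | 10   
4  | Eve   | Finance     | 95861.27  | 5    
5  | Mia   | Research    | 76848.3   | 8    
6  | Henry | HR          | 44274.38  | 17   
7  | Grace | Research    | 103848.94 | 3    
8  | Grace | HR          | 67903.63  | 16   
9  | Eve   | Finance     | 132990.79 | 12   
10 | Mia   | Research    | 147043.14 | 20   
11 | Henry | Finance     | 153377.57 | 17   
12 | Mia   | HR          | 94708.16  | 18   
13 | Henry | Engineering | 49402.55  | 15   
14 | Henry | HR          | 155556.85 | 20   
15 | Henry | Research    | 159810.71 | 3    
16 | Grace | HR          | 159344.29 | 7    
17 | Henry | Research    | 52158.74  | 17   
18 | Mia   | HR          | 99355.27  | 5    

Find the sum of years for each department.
SELECT department, SUM(years) as result
FROM employees
GROUP BY department

Result:
  Engineering: 25
  Finance: 74
  HR: 83
  Research: 51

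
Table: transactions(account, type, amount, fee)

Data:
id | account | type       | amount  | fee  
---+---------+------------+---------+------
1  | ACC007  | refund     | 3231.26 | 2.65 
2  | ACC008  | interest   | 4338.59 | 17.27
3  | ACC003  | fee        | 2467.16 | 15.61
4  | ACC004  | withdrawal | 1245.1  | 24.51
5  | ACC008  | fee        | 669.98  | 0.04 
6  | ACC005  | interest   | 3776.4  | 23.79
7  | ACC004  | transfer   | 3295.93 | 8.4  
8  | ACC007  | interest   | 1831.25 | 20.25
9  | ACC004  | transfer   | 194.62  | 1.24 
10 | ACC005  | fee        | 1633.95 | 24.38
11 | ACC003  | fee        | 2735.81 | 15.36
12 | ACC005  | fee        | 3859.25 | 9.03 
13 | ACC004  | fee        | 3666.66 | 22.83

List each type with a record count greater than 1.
SELECT type, COUNT(*) as cnt
FROM transactions
GROUP BY type
HAVING COUNT(*) > 1

Result:
  fee: 6
  interest: 3
  transfer: 2

Note: HAVING filters groups after aggregation, WHERE filters rows before.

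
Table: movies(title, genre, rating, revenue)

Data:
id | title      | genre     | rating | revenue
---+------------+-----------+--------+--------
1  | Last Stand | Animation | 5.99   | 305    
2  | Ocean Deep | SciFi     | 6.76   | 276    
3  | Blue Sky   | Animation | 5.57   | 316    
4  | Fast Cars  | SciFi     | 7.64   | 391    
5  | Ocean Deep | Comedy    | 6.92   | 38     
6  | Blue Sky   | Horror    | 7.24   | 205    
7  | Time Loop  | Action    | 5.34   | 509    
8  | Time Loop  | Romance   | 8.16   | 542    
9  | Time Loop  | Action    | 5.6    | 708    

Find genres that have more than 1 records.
SELECT genre, COUNT(*) as cnt
FROM movies
GROUP BY genre
HAVING COUNT(*) > 1

Result:
  Action: 2
  Animation: 2
  SciFi: 2

Note: HAVING filters groups after aggregation, WHERE filters rows before.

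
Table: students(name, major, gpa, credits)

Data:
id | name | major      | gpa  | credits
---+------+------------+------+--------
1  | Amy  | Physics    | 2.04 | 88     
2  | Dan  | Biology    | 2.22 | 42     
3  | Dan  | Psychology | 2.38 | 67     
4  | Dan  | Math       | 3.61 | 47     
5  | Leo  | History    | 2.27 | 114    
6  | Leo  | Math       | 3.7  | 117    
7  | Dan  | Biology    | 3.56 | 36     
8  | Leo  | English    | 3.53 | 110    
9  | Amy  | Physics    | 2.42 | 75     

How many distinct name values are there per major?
SELECT major, COUNT(DISTINCT name)
FROM students
GROUP BY major

Result:
  Biology: 1 distinct
  English: 1 distinct
  History: 1 distinct
  Math: 2 distinct
  Physics: 1 distinct
  Psychology: 1 distinct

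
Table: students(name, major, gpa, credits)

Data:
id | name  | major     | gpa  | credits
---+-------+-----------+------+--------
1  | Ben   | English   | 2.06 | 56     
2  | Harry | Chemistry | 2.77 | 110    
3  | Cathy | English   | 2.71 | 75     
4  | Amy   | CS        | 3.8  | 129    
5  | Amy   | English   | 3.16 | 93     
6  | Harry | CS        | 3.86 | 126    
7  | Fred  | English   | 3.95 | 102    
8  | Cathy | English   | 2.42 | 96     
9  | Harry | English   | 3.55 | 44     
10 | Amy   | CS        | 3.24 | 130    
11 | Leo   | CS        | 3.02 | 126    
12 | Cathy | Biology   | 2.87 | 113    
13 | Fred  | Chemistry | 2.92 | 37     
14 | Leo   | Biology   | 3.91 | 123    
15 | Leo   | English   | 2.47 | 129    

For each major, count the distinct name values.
SELECT major, COUNT(DISTINCT name)
FROM students
GROUP BY major

Result:
  Biology: 2 distinct
  CS: 3 distinct
  Chemistry: 2 distinct
  English: 6 distinct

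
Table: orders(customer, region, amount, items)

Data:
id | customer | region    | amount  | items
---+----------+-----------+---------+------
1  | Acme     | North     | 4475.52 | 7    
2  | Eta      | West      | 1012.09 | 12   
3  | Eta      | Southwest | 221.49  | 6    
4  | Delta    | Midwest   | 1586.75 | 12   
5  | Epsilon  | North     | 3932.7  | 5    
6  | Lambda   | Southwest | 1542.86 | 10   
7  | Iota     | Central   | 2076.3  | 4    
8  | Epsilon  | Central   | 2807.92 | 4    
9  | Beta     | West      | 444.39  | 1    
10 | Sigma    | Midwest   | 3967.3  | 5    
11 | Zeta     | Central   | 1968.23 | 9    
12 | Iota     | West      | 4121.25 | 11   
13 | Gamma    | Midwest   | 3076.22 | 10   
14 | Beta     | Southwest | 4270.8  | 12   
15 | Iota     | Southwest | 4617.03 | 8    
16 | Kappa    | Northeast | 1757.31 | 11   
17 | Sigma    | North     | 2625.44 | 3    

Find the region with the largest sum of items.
SELECT region, SUM(items) as val
FROM orders
GROUP BY region
ORDER BY val DESC
LIMIT 1

Result: Southwest with sum(items) = 36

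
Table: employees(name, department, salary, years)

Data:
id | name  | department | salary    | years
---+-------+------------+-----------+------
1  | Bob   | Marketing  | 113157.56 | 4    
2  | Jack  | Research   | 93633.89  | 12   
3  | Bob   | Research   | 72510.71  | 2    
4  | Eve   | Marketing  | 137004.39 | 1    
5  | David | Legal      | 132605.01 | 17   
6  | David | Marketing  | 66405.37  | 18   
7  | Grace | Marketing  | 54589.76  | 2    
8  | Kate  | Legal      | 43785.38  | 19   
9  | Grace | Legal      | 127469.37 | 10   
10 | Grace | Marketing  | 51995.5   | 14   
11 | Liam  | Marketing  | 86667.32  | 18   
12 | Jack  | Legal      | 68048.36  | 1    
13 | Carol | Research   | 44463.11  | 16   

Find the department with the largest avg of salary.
SELECT department, AVG(salary) as val
FROM employees
GROUP BY department
ORDER BY val DESC
LIMIT 1

Result: Legal with avg(salary) = 92977.03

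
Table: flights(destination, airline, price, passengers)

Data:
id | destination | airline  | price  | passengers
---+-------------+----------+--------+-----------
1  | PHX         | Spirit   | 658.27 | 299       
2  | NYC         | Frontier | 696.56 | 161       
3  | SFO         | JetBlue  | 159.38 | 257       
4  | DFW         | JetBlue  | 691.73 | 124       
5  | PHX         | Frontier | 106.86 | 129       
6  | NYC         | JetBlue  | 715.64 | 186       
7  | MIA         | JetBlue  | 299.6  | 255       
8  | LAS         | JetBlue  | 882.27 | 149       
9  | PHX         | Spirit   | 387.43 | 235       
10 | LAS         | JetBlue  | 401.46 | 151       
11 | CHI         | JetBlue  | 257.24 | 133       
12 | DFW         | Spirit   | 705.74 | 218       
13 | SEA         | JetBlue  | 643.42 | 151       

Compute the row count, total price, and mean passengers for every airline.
SELECT airline,
       COUNT(*) as cnt,
       SUM(price) as total_price,
       AVG(passengers) as avg_passengers
FROM flights
GROUP BY airline

Result:
  Frontier: 2 records, 803.42 total price, 145.00 avg passengers
  JetBlue: 8 records, 4050.74 total price, 175.75 avg passengers
  Spirit: 3 records, 1751.44 total price, 250.67 avg passengers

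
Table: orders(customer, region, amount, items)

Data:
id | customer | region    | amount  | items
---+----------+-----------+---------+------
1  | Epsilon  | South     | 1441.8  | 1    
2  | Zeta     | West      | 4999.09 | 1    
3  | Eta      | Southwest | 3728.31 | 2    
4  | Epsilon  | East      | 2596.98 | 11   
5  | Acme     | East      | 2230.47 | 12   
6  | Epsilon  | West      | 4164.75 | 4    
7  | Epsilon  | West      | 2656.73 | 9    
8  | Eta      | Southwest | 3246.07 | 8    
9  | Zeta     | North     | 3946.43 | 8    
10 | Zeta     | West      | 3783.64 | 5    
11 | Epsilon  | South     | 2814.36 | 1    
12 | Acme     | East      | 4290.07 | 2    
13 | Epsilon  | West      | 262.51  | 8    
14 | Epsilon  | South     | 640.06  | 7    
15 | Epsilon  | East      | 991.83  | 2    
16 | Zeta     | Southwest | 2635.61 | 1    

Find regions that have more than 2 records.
SELECT region, COUNT(*) as cnt
FROM orders
GROUP BY region
HAVING COUNT(*) > 2

Result:
  East: 4
  South: 3
  Southwest: 3
  West: 5

Note: HAVING filters groups after aggregation, WHERE filters rows before.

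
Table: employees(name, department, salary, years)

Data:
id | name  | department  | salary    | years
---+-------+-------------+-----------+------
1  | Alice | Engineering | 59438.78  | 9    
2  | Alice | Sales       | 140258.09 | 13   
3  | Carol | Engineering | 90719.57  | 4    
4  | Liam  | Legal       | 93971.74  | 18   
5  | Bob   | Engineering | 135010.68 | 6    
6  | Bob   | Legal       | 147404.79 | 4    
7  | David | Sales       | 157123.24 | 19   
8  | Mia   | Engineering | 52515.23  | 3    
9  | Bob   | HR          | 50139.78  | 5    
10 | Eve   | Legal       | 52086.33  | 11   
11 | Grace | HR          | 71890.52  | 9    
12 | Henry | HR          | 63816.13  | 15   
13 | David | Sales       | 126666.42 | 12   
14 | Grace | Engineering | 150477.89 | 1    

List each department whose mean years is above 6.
SELECT department, AVG(years)
FROM employees
GROUP BY department
HAVING AVG(years) > 6

Result:
  HR: avg=9.67
  Legal: avg=11.00
  Sales: avg=14.67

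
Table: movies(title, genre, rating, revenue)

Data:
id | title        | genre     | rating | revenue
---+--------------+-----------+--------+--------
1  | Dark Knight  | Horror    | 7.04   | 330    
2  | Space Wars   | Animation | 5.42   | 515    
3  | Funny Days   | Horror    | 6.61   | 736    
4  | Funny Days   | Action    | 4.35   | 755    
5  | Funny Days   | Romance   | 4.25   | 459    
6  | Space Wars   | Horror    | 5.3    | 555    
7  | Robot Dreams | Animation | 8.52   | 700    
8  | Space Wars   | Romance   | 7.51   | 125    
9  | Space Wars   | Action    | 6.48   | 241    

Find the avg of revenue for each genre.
SELECT genre, AVG(revenue) as result
FROM movies
GROUP BY genre

Result:
  Action: 498.00
  Animation: 607.50
  Horror: 540.33
  Romance: 292.00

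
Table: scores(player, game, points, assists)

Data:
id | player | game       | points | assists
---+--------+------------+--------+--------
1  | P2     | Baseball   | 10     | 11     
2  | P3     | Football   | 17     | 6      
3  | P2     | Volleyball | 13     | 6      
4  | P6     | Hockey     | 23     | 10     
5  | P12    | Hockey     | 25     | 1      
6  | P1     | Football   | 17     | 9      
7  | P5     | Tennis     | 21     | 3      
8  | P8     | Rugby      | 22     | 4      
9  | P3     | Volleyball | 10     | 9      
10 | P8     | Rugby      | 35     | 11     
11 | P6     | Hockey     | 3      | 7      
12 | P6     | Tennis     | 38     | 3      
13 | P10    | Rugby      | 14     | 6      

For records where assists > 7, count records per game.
SELECT game, COUNT(*)
FROM scores
WHERE assists > 7
GROUP BY game

Note: WHERE filters rows before grouping.

Result:
  Baseball: 1
  Football: 1
  Hockey: 1
  Rugby: 1
  Volleyball: 1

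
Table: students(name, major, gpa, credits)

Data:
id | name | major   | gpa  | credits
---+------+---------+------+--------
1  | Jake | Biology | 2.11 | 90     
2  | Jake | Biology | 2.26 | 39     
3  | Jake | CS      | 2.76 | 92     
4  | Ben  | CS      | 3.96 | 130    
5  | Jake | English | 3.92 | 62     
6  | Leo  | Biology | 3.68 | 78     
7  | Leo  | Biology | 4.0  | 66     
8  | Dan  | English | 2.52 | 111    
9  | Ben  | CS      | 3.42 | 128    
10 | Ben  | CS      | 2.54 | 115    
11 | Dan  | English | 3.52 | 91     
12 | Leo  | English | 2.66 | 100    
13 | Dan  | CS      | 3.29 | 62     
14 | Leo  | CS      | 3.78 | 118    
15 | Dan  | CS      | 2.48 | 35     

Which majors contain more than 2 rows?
SELECT major, COUNT(*) as cnt
FROM students
GROUP BY major
HAVING COUNT(*) > 2

Result:
  Biology: 4
  CS: 7
  English: 4

Note: HAVING filters groups after aggregation, WHERE filters rows before.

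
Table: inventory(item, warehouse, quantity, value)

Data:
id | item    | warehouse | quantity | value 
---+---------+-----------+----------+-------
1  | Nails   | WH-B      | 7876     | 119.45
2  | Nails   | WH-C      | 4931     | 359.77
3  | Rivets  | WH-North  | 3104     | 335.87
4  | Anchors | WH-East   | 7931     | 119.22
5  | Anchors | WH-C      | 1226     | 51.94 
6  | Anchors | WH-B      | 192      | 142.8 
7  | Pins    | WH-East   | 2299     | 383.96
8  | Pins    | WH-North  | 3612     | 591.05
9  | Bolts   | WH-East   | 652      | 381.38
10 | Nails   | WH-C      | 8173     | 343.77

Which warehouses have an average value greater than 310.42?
SELECT warehouse, AVG(value)
FROM inventory
GROUP BY warehouse
HAVING AVG(value) > 310.42

Result:
  WH-North: avg=463.46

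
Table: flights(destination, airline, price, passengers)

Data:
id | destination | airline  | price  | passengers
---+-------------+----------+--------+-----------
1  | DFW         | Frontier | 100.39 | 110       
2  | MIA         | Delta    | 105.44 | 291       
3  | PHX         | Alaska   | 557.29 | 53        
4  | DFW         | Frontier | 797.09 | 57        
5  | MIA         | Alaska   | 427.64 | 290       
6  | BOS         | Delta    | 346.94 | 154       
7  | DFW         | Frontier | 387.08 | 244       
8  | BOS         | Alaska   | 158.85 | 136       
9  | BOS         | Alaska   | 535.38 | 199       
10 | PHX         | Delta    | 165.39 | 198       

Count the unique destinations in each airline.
SELECT airline, COUNT(DISTINCT destination)
FROM flights
GROUP BY airline

Result:
  Alaska: 3 distinct
  Delta: 3 distinct
  Frontier: 1 distinct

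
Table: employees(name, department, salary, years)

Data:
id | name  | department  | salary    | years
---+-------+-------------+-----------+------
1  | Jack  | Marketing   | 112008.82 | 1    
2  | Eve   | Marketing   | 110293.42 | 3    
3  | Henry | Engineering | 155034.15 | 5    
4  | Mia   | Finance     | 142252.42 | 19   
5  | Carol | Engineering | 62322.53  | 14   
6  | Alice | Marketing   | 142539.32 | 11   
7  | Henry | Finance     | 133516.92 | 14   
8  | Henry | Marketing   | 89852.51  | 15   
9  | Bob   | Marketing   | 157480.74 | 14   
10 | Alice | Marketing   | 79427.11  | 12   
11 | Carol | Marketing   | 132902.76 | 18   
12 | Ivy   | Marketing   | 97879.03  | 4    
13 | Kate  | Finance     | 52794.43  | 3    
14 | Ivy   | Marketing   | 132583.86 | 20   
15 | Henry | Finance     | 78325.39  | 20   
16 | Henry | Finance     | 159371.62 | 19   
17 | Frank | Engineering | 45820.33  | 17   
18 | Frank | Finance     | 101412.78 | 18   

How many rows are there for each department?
SELECT department, COUNT(*) as count
FROM employees
GROUP BY department

Result:
  Engineering: 3
  Finance: 6
  Marketing: 9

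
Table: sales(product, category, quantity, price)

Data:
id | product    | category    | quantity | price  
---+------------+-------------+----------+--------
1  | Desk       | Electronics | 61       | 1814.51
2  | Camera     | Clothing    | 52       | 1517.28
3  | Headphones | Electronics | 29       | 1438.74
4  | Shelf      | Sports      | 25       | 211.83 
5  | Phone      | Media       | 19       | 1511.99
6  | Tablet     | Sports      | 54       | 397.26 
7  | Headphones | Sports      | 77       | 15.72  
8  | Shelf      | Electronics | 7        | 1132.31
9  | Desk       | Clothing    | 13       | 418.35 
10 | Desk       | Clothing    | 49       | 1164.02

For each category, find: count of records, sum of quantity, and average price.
SELECT category,
       COUNT(*) as cnt,
       SUM(quantity) as total_quantity,
       AVG(price) as avg_price
FROM sales
GROUP BY category

Result:
  Clothing: 3 records, 114 total quantity, 1033.22 avg price
  Electronics: 3 records, 97 total quantity, 1461.85 avg price
  Media: 1 records, 19 total quantity, 1511.99 avg price
  Sports: 3 records, 156 total quantity, 208.27 avg price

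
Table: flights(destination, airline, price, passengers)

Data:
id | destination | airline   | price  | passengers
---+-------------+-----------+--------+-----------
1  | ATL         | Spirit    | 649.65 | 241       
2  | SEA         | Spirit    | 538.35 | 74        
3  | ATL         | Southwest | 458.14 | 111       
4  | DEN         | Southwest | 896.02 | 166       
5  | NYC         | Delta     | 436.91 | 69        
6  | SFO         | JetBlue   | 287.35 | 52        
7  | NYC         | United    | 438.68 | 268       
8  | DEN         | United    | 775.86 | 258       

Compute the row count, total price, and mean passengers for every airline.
SELECT airline,
       COUNT(*) as cnt,
       SUM(price) as total_price,
       AVG(passengers) as avg_passengers
FROM flights
GROUP BY airline

Result:
  Delta: 1 records, 436.91 total price, 69.00 avg passengers
  JetBlue: 1 records, 287.35 total price, 52.00 avg passengers
  Southwest: 2 records, 1354.16 total price, 138.50 avg passengers
  Spirit: 2 records, 1188.00 total price, 157.50 avg passengers
  United: 2 records, 1214.54 total price, 263.00 avg passengers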